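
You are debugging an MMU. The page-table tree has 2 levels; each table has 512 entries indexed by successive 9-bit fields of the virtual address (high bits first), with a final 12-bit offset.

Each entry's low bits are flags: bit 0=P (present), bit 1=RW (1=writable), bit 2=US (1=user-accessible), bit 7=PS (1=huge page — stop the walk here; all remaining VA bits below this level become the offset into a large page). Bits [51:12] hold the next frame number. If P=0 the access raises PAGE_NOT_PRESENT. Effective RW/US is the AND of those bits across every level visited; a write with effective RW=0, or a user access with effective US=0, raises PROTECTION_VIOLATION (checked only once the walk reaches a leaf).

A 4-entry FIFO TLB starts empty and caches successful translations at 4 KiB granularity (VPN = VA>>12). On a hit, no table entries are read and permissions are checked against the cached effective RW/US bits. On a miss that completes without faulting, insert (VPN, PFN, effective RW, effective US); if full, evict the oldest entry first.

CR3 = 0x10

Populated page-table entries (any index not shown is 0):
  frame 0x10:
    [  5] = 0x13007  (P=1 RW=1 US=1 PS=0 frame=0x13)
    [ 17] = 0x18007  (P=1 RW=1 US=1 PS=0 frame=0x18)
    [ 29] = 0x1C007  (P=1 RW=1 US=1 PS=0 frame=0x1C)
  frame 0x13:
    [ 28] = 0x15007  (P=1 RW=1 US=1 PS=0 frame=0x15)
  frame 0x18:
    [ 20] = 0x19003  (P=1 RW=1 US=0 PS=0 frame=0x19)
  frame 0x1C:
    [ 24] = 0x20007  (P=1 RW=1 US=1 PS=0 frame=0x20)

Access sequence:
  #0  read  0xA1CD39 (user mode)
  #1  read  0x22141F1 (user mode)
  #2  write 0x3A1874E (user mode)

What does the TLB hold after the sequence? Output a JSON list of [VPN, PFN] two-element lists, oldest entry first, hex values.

Walk each access:
#0 VA=0xA1CD39 (r,user):
  L0 @0x10[5] → 0x13007  P=1,RW=1,US=1,PS=0
  L1 @0x13[28] → 0x15007  P=1,RW=1,US=1,PS=0
  ⇒ phys 0x15D39  [2 reads]
#1 VA=0x22141F1 (r,user):
  L0 @0x10[17] → 0x18007  P=1,RW=1,US=1,PS=0
  L1 @0x18[20] → 0x19003  P=1,RW=1,US=0,PS=0
  ⇒ fault: PROTECTION_VIOLATION  — 2 lookups
#2 VA=0x3A1874E (w,user):
  L0 @0x10[29] → 0x1C007  P=1,RW=1,US=1,PS=0
  L1 @0x1C[24] → 0x20007  P=1,RW=1,US=1,PS=0
  ⇒ phys 0x2074E  [2 reads]

TLB: [["0xA1C", "0x15"], ["0x3A18", "0x20"]]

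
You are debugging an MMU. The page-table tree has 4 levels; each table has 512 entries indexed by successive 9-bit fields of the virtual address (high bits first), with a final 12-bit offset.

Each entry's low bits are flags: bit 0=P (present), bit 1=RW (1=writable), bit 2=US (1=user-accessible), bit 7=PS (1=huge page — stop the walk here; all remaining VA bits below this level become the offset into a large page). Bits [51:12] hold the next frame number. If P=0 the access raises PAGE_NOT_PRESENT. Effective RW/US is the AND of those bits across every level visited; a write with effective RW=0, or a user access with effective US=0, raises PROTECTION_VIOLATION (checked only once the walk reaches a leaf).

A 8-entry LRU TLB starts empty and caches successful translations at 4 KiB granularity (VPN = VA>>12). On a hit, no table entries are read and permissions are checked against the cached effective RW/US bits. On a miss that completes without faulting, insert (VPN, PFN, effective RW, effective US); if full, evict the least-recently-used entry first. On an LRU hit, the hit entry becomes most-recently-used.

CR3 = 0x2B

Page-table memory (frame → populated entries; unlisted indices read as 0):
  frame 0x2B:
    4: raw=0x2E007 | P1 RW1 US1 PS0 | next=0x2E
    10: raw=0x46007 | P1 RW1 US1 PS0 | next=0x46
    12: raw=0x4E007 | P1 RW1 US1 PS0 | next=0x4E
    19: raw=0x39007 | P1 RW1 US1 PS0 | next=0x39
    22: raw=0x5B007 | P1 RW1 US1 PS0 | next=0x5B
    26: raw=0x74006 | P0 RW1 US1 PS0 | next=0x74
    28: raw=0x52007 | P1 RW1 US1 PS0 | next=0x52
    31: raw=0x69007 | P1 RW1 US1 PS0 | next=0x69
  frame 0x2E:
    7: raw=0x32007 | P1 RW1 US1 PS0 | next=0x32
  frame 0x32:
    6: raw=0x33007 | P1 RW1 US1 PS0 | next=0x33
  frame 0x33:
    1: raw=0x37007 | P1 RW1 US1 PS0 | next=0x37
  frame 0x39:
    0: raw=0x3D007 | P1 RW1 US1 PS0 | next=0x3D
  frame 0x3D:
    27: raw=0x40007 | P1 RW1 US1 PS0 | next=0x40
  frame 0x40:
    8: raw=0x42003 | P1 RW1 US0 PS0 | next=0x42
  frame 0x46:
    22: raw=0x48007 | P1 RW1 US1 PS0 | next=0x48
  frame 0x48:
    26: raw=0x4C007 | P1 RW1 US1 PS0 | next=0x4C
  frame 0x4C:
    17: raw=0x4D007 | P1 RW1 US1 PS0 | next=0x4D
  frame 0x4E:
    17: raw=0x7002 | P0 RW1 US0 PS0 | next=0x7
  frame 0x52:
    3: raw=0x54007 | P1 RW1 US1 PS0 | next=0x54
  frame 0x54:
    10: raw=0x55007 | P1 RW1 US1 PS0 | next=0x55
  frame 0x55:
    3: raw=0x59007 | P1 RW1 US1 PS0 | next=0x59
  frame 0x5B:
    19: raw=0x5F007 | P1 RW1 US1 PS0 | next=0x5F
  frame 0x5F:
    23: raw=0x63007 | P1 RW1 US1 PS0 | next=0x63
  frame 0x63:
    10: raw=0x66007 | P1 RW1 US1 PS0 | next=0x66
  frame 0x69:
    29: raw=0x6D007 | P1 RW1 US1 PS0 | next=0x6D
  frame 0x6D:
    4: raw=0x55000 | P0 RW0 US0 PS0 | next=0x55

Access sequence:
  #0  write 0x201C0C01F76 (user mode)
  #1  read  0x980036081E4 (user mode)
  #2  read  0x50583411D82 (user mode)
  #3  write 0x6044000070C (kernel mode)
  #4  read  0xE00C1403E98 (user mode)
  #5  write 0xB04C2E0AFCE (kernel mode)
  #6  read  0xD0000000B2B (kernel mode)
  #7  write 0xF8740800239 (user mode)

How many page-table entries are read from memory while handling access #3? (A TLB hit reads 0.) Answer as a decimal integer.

Per-access translation:
#0 VA=0x201C0C01F76 (w,user):
  L0: frame=0x2B idx=4 entry=0x2E007 [P=1 RW=1 US=1 PS=0]
  L1: frame=0x2E idx=7 entry=0x32007 [P=1 RW=1 US=1 PS=0]
  L2: frame=0x32 idx=6 entry=0x33007 [P=1 RW=1 US=1 PS=0]
  L3: frame=0x33 idx=1 entry=0x37007 [P=1 RW=1 US=1 PS=0]
  ✓ 0x37F76  — 4 lookups
#1 VA=0x980036081E4 (r,user):
  L0: frame=0x2B idx=19 entry=0x39007 [P=1 RW=1 US=1 PS=0]
  L1: frame=0x39 idx=0 entry=0x3D007 [P=1 RW=1 US=1 PS=0]
  L2: frame=0x3D idx=27 entry=0x40007 [P=1 RW=1 US=1 PS=0]
  L3: frame=0x40 idx=8 entry=0x42003 [P=1 RW=1 US=0 PS=0]
  → PROTECTION_VIOLATION  (4 entries read)
#2 VA=0x50583411D82 (r,user):
  L0: frame=0x2B idx=10 entry=0x46007 [P=1 RW=1 US=1 PS=0]
  L1: frame=0x46 idx=22 entry=0x48007 [P=1 RW=1 US=1 PS=0]
  L2: frame=0x48 idx=26 entry=0x4C007 [P=1 RW=1 US=1 PS=0]
  L3: frame=0x4C idx=17 entry=0x4D007 [P=1 RW=1 US=1 PS=0]
  ✓ 0x4DD82  — 4 lookups
#3 VA=0x6044000070C (w,kernel):
  L0: frame=0x2B idx=12 entry=0x4E007 [P=1 RW=1 US=1 PS=0]
  L1: frame=0x4E idx=17 entry=0x7002 [P=0 RW=1 US=0 PS=0]
  → PAGE_NOT_PRESENT  (2 entries read)
#4 VA=0xE00C1403E98 (r,user):
  L0: frame=0x2B idx=28 entry=0x52007 [P=1 RW=1 US=1 PS=0]
  L1: frame=0x52 idx=3 entry=0x54007 [P=1 RW=1 US=1 PS=0]
  L2: frame=0x54 idx=10 entry=0x55007 [P=1 RW=1 US=1 PS=0]
  L3: frame=0x55 idx=3 entry=0x59007 [P=1 RW=1 US=1 PS=0]
  ✓ 0x59E98  — 4 lookups
#5 VA=0xB04C2E0AFCE (w,kernel):
  L0: frame=0x2B idx=22 entry=0x5B007 [P=1 RW=1 US=1 PS=0]
  L1: frame=0x5B idx=19 entry=0x5F007 [P=1 RW=1 US=1 PS=0]
  L2: frame=0x5F idx=23 entry=0x63007 [P=1 RW=1 US=1 PS=0]
  L3: frame=0x63 idx=10 entry=0x66007 [P=1 RW=1 US=1 PS=0]
  ✓ 0x66FCE  — 4 lookups
#6 VA=0xD0000000B2B (r,kernel):
  L0: frame=0x2B idx=26 entry=0x74006 [P=0 RW=1 US=1 PS=0]
  → PAGE_NOT_PRESENT  (1 entries read)
#7 VA=0xF8740800239 (w,user):
  L0: frame=0x2B idx=31 entry=0x69007 [P=1 RW=1 US=1 PS=0]
  L1: frame=0x69 idx=29 entry=0x6D007 [P=1 RW=1 US=1 PS=0]
  L2: frame=0x6D idx=4 entry=0x55000 [P=0 RW=0 US=0 PS=0]
  → PAGE_NOT_PRESENT  (3 entries read)

Entries read for #3: 2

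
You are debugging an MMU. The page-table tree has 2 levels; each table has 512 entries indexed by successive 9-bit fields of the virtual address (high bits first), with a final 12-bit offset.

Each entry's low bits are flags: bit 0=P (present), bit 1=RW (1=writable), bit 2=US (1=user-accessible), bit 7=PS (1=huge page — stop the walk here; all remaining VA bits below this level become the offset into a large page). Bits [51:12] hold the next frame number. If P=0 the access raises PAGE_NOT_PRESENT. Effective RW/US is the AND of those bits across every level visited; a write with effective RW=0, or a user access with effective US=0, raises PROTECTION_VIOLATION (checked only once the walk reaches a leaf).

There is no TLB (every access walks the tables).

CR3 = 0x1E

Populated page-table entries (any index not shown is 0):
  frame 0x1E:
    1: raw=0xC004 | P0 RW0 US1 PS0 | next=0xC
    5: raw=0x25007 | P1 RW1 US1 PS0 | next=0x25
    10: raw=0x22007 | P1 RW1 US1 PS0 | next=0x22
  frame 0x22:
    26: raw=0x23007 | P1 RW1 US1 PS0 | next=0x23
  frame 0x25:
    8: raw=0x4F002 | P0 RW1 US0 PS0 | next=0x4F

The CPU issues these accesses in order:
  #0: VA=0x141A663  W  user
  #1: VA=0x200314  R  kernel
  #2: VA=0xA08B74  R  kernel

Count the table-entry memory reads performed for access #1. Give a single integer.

Walk each access:
#0 VA=0x141A663 (w,user):
  L0: frame=0x1E idx=10 entry=0x22007 [P=1 RW=1 US=1 PS=0]
  L1: frame=0x22 idx=26 entry=0x23007 [P=1 RW=1 US=1 PS=0]
  ⇒ phys 0x23663  [2 reads]
#1 VA=0x200314 (r,kernel):
  L0: frame=0x1E idx=1 entry=0xC004 [P=0 RW=0 US=1 PS=0]
  ✗ PAGE_NOT_PRESENT  [1 reads]
#2 VA=0xA08B74 (r,kernel):
  L0: frame=0x1E idx=5 entry=0x25007 [P=1 RW=1 US=1 PS=0]
  L1: frame=0x25 idx=8 entry=0x4F002 [P=0 RW=1 US=0 PS=0]
  ✗ PAGE_NOT_PRESENT  [2 reads]

Entries read for #1: 1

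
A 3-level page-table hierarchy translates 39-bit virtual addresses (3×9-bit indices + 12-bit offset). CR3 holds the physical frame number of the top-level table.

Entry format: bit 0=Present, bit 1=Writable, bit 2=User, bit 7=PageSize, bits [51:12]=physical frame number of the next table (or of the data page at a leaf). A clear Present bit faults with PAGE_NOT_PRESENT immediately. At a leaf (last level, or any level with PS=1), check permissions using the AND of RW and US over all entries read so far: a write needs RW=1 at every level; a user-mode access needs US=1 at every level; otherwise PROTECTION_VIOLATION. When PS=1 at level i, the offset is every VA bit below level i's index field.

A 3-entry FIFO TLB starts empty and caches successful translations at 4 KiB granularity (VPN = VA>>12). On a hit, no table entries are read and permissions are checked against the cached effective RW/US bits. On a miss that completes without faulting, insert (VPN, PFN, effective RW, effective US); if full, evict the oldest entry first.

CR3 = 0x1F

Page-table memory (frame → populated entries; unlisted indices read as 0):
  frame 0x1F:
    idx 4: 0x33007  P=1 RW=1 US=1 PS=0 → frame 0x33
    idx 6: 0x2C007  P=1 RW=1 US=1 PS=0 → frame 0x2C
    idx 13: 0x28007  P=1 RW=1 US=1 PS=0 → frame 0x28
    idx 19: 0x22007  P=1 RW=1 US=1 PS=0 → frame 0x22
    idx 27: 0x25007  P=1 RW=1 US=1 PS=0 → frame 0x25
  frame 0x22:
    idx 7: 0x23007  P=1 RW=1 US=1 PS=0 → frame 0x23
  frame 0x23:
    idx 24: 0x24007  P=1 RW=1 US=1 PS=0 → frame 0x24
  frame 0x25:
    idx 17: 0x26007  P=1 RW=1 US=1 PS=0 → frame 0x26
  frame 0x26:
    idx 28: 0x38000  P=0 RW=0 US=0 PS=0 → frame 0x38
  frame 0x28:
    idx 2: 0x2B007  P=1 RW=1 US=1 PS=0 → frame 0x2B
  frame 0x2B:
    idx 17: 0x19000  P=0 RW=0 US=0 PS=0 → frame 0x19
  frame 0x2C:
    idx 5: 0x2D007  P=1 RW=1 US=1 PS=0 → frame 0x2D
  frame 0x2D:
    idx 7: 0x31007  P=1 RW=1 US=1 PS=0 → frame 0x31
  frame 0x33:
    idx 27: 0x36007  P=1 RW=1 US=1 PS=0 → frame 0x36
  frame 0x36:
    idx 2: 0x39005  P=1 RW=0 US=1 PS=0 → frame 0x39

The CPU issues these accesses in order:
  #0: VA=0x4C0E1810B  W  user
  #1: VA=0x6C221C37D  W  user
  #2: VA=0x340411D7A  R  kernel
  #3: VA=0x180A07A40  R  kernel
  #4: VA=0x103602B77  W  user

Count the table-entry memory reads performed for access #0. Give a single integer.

Trace:
#0 VA=0x4C0E1810B (w,user):
  L0: frame=0x1F idx=19 entry=0x22007 [P=1 RW=1 US=1 PS=0]
  L1: frame=0x22 idx=7 entry=0x23007 [P=1 RW=1 US=1 PS=0]
  L2: frame=0x23 idx=24 entry=0x24007 [P=1 RW=1 US=1 PS=0]
  ✓ 0x2410B  — 3 lookups
#1 VA=0x6C221C37D (w,user):
  L0: frame=0x1F idx=27 entry=0x25007 [P=1 RW=1 US=1 PS=0]
  L1: frame=0x25 idx=17 entry=0x26007 [P=1 RW=1 US=1 PS=0]
  L2: frame=0x26 idx=28 entry=0x38000 [P=0 RW=0 US=0 PS=0]
  ✗ PAGE_NOT_PRESENT  [3 reads]
#2 VA=0x340411D7A (r,kernel):
  L0: frame=0x1F idx=13 entry=0x28007 [P=1 RW=1 US=1 PS=0]
  L1: frame=0x28 idx=2 entry=0x2B007 [P=1 RW=1 US=1 PS=0]
  L2: frame=0x2B idx=17 entry=0x19000 [P=0 RW=0 US=0 PS=0]
  ✗ PAGE_NOT_PRESENT  [3 reads]
#3 VA=0x180A07A40 (r,kernel):
  L0: frame=0x1F idx=6 entry=0x2C007 [P=1 RW=1 US=1 PS=0]
  L1: frame=0x2C idx=5 entry=0x2D007 [P=1 RW=1 US=1 PS=0]
  L2: frame=0x2D idx=7 entry=0x31007 [P=1 RW=1 US=1 PS=0]
  ✓ 0x31A40  — 3 lookups
#4 VA=0x103602B77 (w,user):
  L0: frame=0x1F idx=4 entry=0x33007 [P=1 RW=1 US=1 PS=0]
  L1: frame=0x33 idx=27 entry=0x36007 [P=1 RW=1 US=1 PS=0]
  L2: frame=0x36 idx=2 entry=0x39005 [P=1 RW=0 US=1 PS=0]
  ✗ PROTECTION_VIOLATION  [3 reads]

Entries read for #0: 3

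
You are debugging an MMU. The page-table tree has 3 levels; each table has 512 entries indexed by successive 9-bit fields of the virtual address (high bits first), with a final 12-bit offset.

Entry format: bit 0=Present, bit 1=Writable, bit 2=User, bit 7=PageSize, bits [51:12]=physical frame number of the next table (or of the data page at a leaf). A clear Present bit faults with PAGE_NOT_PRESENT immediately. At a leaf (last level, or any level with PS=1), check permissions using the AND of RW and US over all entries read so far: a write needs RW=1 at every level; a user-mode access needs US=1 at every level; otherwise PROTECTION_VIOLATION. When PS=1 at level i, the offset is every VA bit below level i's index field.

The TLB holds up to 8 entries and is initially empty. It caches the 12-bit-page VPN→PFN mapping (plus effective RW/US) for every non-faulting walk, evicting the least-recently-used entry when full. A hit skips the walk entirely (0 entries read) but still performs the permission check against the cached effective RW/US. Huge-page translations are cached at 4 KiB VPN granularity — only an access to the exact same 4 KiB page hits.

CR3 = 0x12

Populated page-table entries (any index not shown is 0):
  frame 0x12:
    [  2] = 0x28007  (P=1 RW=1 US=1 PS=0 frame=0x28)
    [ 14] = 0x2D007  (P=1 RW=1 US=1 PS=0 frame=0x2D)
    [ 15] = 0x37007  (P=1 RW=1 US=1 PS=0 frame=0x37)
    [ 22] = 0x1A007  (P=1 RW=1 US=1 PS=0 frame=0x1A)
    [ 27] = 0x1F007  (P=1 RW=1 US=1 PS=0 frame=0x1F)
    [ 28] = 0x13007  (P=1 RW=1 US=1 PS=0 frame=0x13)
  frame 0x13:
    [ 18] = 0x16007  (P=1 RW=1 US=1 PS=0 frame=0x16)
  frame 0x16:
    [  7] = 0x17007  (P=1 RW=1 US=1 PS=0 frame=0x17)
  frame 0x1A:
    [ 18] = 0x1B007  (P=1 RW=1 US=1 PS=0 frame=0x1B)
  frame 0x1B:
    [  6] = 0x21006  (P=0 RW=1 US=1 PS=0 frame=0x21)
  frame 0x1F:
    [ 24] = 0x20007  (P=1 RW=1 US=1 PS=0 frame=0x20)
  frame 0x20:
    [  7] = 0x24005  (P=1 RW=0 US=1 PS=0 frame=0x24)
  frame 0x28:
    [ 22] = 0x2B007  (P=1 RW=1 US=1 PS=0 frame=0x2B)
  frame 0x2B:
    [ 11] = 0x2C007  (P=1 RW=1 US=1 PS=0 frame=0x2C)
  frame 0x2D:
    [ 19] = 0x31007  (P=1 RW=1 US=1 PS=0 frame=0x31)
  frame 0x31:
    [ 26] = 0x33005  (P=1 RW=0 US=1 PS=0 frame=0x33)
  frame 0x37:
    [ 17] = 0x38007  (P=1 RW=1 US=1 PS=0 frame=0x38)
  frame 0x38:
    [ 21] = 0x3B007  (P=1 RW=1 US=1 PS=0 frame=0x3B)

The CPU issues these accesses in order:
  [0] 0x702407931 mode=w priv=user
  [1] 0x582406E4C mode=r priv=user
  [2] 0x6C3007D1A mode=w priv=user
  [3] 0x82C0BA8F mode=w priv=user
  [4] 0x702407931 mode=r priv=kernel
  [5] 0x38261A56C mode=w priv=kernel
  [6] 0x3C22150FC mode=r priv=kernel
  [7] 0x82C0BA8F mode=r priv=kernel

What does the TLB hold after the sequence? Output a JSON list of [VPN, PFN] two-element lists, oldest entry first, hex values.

Per-access translation:
#0 VA=0x702407931 (w,user):
  L0: frame=0x12 idx=28 entry=0x13007 [P=1 RW=1 US=1 PS=0]
  L1: frame=0x13 idx=18 entry=0x16007 [P=1 RW=1 US=1 PS=0]
  L2: frame=0x16 idx=7 entry=0x17007 [P=1 RW=1 US=1 PS=0]
  → PA=0x17931  (3 entries read)
#1 VA=0x582406E4C (r,user):
  L0: frame=0x12 idx=22 entry=0x1A007 [P=1 RW=1 US=1 PS=0]
  L1: frame=0x1A idx=18 entry=0x1B007 [P=1 RW=1 US=1 PS=0]
  L2: frame=0x1B idx=6 entry=0x21006 [P=0 RW=1 US=1 PS=0]
  ✗ PAGE_NOT_PRESENT  [3 reads]
#2 VA=0x6C3007D1A (w,user):
  L0: frame=0x12 idx=27 entry=0x1F007 [P=1 RW=1 US=1 PS=0]
  L1: frame=0x1F idx=24 entry=0x20007 [P=1 RW=1 US=1 PS=0]
  L2: frame=0x20 idx=7 entry=0x24005 [P=1 RW=0 US=1 PS=0]
  ✗ PROTECTION_VIOLATION  [3 reads]
#3 VA=0x82C0BA8F (w,user):
  L0: frame=0x12 idx=2 entry=0x28007 [P=1 RW=1 US=1 PS=0]
  L1: frame=0x28 idx=22 entry=0x2B007 [P=1 RW=1 US=1 PS=0]
  L2: frame=0x2B idx=11 entry=0x2C007 [P=1 RW=1 US=1 PS=0]
  → PA=0x2CA8F  (3 entries read)
#4 VA=0x702407931 (r,kernel):
  TLB hit vpn=0x702407 → PA=0x17931
#5 VA=0x38261A56C (w,kernel):
  L0: frame=0x12 idx=14 entry=0x2D007 [P=1 RW=1 US=1 PS=0]
  L1: frame=0x2D idx=19 entry=0x31007 [P=1 RW=1 US=1 PS=0]
  L2: frame=0x31 idx=26 entry=0x33005 [P=1 RW=0 US=1 PS=0]
  ✗ PROTECTION_VIOLATION  [3 reads]
#6 VA=0x3C22150FC (r,kernel):
  L0: frame=0x12 idx=15 entry=0x37007 [P=1 RW=1 US=1 PS=0]
  L1: frame=0x37 idx=17 entry=0x38007 [P=1 RW=1 US=1 PS=0]
  L2: frame=0x38 idx=21 entry=0x3B007 [P=1 RW=1 US=1 PS=0]
  → PA=0x3B0FC  (3 entries read)
#7 VA=0x82C0BA8F (r,kernel):
  TLB hit vpn=0x82C0B → PA=0x2CA8F

TLB: [["0x702407", "0x17"], ["0x3C2215", "0x3B"], ["0x82C0B", "0x2C"]]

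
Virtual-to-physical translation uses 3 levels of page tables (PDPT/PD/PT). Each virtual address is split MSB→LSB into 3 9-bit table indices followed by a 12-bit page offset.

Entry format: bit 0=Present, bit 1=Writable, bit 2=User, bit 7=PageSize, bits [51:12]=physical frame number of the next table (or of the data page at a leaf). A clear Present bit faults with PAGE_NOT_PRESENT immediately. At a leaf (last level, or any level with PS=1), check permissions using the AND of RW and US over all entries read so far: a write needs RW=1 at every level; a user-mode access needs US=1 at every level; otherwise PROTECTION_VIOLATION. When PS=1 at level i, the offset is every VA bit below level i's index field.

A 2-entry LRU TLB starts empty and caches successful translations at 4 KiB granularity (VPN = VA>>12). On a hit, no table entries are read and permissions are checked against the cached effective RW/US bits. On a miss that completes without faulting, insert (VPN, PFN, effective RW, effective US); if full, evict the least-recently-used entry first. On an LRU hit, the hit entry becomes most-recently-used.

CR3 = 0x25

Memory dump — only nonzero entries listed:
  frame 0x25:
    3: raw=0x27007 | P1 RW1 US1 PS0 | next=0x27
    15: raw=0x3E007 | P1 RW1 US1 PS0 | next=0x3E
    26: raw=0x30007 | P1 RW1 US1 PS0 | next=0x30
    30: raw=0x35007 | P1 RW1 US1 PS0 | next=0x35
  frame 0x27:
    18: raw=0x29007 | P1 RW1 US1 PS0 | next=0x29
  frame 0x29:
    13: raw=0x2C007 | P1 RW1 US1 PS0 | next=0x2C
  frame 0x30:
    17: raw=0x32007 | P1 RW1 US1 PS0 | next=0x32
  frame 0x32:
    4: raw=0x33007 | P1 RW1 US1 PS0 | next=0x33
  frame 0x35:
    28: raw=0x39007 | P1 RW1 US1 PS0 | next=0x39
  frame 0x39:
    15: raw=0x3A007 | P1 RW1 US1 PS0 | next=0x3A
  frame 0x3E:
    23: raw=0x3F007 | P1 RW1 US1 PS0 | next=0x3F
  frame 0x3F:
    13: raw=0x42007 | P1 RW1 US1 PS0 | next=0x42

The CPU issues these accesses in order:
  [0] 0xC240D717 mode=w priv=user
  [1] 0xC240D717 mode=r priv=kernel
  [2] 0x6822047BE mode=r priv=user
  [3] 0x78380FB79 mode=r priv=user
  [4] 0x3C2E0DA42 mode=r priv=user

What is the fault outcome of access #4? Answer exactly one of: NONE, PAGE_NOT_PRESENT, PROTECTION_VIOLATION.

Per-access translation:
#0 VA=0xC240D717 (w,user):
  lvl0: tbl 0x25, slot 3 ⇒ 0x27007 (P1/RW1/US1/PS0)
  lvl1: tbl 0x27, slot 18 ⇒ 0x29007 (P1/RW1/US1/PS0)
  lvl2: tbl 0x29, slot 13 ⇒ 0x2C007 (P1/RW1/US1/PS0)
  ✓ 0x2C717  — 3 lookups
#1 VA=0xC240D717 (r,kernel):
  TLB hit vpn=0xC240D → PA=0x2C717
#2 VA=0x6822047BE (r,user):
  lvl0: tbl 0x25, slot 26 ⇒ 0x30007 (P1/RW1/US1/PS0)
  lvl1: tbl 0x30, slot 17 ⇒ 0x32007 (P1/RW1/US1/PS0)
  lvl2: tbl 0x32, slot 4 ⇒ 0x33007 (P1/RW1/US1/PS0)
  ✓ 0x337BE  — 3 lookups
#3 VA=0x78380FB79 (r,user):
  lvl0: tbl 0x25, slot 30 ⇒ 0x35007 (P1/RW1/US1/PS0)
  lvl1: tbl 0x35, slot 28 ⇒ 0x39007 (P1/RW1/US1/PS0)
  lvl2: tbl 0x39, slot 15 ⇒ 0x3A007 (P1/RW1/US1/PS0)
  ✓ 0x3AB79  — 3 lookups
#4 VA=0x3C2E0DA42 (r,user):
  lvl0: tbl 0x25, slot 15 ⇒ 0x3E007 (P1/RW1/US1/PS0)
  lvl1: tbl 0x3E, slot 23 ⇒ 0x3F007 (P1/RW1/US1/PS0)
  lvl2: tbl 0x3F, slot 13 ⇒ 0x42007 (P1/RW1/US1/PS0)
  ✓ 0x42A42  — 3 lookups

Access #4 fault: NONE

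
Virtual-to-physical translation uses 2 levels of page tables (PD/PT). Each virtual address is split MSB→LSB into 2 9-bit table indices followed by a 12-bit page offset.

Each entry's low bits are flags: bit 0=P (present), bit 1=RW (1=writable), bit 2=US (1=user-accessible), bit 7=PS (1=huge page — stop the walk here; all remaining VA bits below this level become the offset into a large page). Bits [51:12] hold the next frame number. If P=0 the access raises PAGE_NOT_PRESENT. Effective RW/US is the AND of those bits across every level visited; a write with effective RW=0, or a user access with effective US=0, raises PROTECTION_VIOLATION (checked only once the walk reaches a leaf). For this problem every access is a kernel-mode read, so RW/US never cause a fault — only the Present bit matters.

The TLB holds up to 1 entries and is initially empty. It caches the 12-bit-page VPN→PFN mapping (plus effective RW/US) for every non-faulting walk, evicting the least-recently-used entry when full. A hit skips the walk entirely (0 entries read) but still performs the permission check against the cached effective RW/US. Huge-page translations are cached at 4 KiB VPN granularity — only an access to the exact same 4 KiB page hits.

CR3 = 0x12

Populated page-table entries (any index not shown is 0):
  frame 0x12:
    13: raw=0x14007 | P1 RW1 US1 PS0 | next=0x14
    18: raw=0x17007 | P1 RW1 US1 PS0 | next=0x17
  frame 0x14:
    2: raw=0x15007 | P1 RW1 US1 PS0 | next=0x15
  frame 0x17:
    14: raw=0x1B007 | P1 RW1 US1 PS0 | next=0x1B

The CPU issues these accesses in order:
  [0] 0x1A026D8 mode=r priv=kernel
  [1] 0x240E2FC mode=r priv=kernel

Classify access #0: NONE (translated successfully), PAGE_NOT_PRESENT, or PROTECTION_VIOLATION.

Per-access translation:
#0 VA=0x1A026D8 (r,kernel):
  L0 @0x12[13] → 0x14007  P=1,RW=1,US=1,PS=0
  L1 @0x14[2] → 0x15007  P=1,RW=1,US=1,PS=0
  ⇒ phys 0x156D8  [2 reads]
#1 VA=0x240E2FC (r,kernel):
  L0 @0x12[18] → 0x17007  P=1,RW=1,US=1,PS=0
  L1 @0x17[14] → 0x1B007  P=1,RW=1,US=1,PS=0
  ⇒ phys 0x1B2FC  [2 reads]

Access #0 fault: NONE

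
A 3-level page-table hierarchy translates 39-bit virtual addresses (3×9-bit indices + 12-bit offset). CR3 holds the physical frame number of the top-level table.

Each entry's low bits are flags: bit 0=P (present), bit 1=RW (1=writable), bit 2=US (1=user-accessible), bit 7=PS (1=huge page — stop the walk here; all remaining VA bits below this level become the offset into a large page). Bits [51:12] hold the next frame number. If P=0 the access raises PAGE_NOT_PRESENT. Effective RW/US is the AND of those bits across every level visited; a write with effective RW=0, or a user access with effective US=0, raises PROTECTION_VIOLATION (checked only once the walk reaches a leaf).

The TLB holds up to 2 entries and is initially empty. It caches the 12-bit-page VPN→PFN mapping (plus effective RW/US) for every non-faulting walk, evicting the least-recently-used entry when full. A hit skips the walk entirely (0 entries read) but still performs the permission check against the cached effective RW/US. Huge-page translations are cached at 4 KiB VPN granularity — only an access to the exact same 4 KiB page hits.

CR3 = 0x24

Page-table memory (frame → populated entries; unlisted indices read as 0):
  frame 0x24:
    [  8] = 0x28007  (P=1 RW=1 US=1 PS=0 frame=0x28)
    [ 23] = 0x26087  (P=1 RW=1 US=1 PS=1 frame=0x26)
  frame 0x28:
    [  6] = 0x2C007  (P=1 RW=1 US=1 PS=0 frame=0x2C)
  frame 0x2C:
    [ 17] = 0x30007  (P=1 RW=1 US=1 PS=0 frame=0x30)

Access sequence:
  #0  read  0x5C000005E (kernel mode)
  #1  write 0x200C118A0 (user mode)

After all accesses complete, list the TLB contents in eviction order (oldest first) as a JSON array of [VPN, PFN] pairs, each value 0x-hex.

Walk each access:
#0 VA=0x5C000005E (r,kernel):
  [0] read 0x24 idx=23: raw=0x26087 flags P=1 W=1 U=1 S=1
  → PA=0x2605E (huge @L0)  (1 entries read)
#1 VA=0x200C118A0 (w,user):
  [0] read 0x24 idx=8: raw=0x28007 flags P=1 W=1 U=1 S=0
  [1] read 0x28 idx=6: raw=0x2C007 flags P=1 W=1 U=1 S=0
  [2] read 0x2C idx=17: raw=0x30007 flags P=1 W=1 U=1 S=0
  → PA=0x308A0  (3 entries read)

TLB: [["0x5C0000", "0x26"], ["0x200C11", "0x30"]]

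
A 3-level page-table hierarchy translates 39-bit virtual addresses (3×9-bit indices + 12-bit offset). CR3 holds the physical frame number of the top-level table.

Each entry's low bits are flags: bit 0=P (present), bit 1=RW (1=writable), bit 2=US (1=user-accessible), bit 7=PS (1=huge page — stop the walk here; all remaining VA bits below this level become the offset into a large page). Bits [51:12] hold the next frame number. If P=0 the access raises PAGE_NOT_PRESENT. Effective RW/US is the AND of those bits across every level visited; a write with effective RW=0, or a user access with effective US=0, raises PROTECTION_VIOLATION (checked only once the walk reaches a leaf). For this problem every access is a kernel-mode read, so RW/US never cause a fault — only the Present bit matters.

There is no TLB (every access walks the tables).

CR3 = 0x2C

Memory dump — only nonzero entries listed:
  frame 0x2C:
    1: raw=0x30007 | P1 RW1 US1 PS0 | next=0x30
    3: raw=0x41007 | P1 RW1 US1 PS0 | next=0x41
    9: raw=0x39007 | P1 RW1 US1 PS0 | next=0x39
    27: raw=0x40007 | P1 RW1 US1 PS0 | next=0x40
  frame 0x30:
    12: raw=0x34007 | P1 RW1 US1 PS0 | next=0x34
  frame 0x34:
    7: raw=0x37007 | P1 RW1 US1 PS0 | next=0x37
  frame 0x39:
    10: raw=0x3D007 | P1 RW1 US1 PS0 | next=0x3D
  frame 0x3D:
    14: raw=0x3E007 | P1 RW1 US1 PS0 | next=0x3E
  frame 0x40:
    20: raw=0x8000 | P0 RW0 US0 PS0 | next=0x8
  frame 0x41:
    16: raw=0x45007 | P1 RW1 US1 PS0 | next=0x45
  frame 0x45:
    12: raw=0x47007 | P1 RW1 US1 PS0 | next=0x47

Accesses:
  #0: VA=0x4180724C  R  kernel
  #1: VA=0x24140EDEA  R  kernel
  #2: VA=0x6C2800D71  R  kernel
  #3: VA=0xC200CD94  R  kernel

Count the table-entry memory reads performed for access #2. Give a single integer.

Per-access translation:
#0 VA=0x4180724C (r,kernel):
  [0] read 0x2C idx=1: raw=0x30007 flags P=1 W=1 U=1 S=0
  [1] read 0x30 idx=12: raw=0x34007 flags P=1 W=1 U=1 S=0
  [2] read 0x34 idx=7: raw=0x37007 flags P=1 W=1 U=1 S=0
  ✓ 0x3724C  — 3 lookups
#1 VA=0x24140EDEA (r,kernel):
  [0] read 0x2C idx=9: raw=0x39007 flags P=1 W=1 U=1 S=0
  [1] read 0x39 idx=10: raw=0x3D007 flags P=1 W=1 U=1 S=0
  [2] read 0x3D idx=14: raw=0x3E007 flags P=1 W=1 U=1 S=0
  ✓ 0x3EDEA  — 3 lookups
#2 VA=0x6C2800D71 (r,kernel):
  [0] read 0x2C idx=27: raw=0x40007 flags P=1 W=1 U=1 S=0
  [1] read 0x40 idx=20: raw=0x8000 flags P=0 W=0 U=0 S=0
  ✗ PAGE_NOT_PRESENT  [2 reads]
#3 VA=0xC200CD94 (r,kernel):
  [0] read 0x2C idx=3: raw=0x41007 flags P=1 W=1 U=1 S=0
  [1] read 0x41 idx=16: raw=0x45007 flags P=1 W=1 U=1 S=0
  [2] read 0x45 idx=12: raw=0x47007 flags P=1 W=1 U=1 S=0
  ✓ 0x47D94  — 3 lookups

Entries read for #2: 2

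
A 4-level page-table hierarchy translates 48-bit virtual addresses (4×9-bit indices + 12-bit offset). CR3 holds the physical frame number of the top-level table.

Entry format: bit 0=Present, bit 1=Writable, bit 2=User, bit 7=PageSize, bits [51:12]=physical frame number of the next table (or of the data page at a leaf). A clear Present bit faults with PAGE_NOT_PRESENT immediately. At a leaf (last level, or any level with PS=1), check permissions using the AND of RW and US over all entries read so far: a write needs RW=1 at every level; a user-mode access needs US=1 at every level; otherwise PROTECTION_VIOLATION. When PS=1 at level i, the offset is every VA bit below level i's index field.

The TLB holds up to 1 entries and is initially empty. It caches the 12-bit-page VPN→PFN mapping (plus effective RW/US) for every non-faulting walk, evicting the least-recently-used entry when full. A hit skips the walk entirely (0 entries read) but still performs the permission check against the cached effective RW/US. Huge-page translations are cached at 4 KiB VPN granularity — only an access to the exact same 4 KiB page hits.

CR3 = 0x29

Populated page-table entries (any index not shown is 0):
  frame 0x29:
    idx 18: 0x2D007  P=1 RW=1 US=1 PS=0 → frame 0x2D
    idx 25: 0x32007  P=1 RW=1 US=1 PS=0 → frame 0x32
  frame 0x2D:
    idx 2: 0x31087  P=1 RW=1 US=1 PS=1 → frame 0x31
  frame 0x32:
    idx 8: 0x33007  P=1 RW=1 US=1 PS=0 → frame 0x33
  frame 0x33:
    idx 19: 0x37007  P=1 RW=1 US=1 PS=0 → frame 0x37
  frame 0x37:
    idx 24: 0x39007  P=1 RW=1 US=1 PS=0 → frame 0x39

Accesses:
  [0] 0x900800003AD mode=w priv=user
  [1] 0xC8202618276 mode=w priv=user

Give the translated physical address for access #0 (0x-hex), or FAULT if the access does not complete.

Per-access translation:
#0 VA=0x900800003AD (w,user):
  L0: frame=0x29 idx=18 entry=0x2D007 [P=1 RW=1 US=1 PS=0]
  L1: frame=0x2D idx=2 entry=0x31087 [P=1 RW=1 US=1 PS=1]
  ✓ 0x313AD (huge @L1)  — 2 lookups
#1 VA=0xC8202618276 (w,user):
  L0: frame=0x29 idx=25 entry=0x32007 [P=1 RW=1 US=1 PS=0]
  L1: frame=0x32 idx=8 entry=0x33007 [P=1 RW=1 US=1 PS=0]
  L2: frame=0x33 idx=19 entry=0x37007 [P=1 RW=1 US=1 PS=0]
  L3: frame=0x37 idx=24 entry=0x39007 [P=1 RW=1 US=1 PS=0]
  ✓ 0x39276  — 4 lookups

Access #0 PA: 0x313AD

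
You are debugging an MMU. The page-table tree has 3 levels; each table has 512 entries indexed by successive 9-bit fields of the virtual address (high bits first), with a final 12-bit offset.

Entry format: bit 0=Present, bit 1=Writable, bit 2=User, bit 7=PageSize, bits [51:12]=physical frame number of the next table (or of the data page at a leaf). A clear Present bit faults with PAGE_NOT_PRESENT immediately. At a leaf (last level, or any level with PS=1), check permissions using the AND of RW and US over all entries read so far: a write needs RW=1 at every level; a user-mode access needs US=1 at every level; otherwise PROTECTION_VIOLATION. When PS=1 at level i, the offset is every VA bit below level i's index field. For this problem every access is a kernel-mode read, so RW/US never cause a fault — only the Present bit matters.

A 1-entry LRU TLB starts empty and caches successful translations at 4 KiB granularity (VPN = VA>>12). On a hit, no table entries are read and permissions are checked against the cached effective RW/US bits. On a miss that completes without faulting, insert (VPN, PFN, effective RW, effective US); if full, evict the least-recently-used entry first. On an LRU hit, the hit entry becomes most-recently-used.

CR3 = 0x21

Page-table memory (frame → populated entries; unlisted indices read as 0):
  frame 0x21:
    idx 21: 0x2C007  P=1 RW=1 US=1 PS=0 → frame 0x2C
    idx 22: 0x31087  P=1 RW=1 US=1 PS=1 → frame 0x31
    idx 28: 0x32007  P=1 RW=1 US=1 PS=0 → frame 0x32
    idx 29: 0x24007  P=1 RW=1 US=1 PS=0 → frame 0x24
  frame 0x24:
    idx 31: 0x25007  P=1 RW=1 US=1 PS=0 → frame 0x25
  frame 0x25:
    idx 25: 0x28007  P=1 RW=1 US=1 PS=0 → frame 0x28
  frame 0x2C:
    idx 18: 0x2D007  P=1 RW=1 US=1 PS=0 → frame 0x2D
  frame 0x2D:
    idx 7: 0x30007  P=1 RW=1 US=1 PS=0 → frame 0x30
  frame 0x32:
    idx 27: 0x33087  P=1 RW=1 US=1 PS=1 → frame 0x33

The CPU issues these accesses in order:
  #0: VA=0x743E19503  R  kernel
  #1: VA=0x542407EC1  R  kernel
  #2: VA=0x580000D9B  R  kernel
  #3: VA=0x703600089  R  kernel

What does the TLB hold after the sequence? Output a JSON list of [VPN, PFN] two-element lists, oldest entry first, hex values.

Walk each access:
#0 VA=0x743E19503 (r,kernel):
  L0 @0x21[29] → 0x24007  P=1,RW=1,US=1,PS=0
  L1 @0x24[31] → 0x25007  P=1,RW=1,US=1,PS=0
  L2 @0x25[25] → 0x28007  P=1,RW=1,US=1,PS=0
  ⇒ phys 0x28503  [3 reads]
#1 VA=0x542407EC1 (r,kernel):
  L0 @0x21[21] → 0x2C007  P=1,RW=1,US=1,PS=0
  L1 @0x2C[18] → 0x2D007  P=1,RW=1,US=1,PS=0
  L2 @0x2D[7] → 0x30007  P=1,RW=1,US=1,PS=0
  ⇒ phys 0x30EC1  [3 reads]
#2 VA=0x580000D9B (r,kernel):
  L0 @0x21[22] → 0x31087  P=1,RW=1,US=1,PS=1
  ⇒ phys 0x31D9B (huge @L0)  [1 reads]
#3 VA=0x703600089 (r,kernel):
  L0 @0x21[28] → 0x32007  P=1,RW=1,US=1,PS=0
  L1 @0x32[27] → 0x33087  P=1,RW=1,US=1,PS=1
  ⇒ phys 0x33089 (huge @L1)  [2 reads]

TLB: [["0x703600", "0x33"]]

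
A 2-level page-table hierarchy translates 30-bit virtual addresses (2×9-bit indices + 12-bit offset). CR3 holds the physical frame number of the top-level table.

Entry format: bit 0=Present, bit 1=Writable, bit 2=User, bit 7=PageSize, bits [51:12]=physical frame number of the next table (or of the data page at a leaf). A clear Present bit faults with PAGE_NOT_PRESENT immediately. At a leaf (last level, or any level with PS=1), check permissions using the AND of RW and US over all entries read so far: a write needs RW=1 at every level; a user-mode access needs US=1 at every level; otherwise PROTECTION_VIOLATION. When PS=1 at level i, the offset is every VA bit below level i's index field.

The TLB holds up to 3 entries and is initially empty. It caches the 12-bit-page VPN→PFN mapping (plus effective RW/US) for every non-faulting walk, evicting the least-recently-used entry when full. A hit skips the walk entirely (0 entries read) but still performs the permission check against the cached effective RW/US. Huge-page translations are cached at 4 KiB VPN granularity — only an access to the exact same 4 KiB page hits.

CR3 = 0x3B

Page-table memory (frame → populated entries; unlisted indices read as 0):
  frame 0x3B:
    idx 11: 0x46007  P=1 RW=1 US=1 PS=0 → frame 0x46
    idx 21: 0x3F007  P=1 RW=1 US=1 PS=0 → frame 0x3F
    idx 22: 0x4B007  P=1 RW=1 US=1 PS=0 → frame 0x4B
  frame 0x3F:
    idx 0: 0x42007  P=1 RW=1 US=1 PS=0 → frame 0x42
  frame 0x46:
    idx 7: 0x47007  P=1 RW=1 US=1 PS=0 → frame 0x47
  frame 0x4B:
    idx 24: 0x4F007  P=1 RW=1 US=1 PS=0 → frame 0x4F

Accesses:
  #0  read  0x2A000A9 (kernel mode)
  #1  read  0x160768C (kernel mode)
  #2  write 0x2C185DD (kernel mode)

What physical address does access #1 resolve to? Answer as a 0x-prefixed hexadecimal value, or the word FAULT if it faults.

Walk each access:
#0 VA=0x2A000A9 (r,kernel):
  L0 @0x3B[21] → 0x3F007  P=1,RW=1,US=1,PS=0
  L1 @0x3F[0] → 0x42007  P=1,RW=1,US=1,PS=0
  ✓ 0x420A9  — 2 lookups
#1 VA=0x160768C (r,kernel):
  L0 @0x3B[11] → 0x46007  P=1,RW=1,US=1,PS=0
  L1 @0x46[7] → 0x47007  P=1,RW=1,US=1,PS=0
  ✓ 0x4768C  — 2 lookups
#2 VA=0x2C185DD (w,kernel):
  L0 @0x3B[22] → 0x4B007  P=1,RW=1,US=1,PS=0
  L1 @0x4B[24] → 0x4F007  P=1,RW=1,US=1,PS=0
  ✓ 0x4F5DD  — 2 lookups

Access #1 PA: 0x4768C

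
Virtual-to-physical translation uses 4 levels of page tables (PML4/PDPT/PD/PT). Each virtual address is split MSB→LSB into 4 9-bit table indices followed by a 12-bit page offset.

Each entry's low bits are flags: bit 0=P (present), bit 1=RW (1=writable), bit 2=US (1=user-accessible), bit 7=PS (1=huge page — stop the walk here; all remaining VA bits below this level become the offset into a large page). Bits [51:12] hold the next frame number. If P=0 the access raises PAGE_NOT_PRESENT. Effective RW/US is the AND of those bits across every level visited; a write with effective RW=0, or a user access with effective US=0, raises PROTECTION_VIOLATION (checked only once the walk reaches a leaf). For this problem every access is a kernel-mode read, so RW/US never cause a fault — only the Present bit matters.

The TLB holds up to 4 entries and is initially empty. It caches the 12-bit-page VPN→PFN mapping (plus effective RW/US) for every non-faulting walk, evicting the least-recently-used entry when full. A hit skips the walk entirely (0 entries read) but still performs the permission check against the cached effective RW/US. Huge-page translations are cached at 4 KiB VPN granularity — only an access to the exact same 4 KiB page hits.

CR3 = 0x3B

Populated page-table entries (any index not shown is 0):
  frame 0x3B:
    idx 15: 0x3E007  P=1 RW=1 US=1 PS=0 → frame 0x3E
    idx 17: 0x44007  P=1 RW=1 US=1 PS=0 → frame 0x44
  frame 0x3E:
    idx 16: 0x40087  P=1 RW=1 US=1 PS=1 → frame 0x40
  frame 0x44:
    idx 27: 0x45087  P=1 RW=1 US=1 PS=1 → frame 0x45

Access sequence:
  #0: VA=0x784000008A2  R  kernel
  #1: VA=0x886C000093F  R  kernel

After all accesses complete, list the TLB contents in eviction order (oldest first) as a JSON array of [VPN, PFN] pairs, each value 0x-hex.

Trace:
#0 VA=0x784000008A2 (r,kernel):
  L0: frame=0x3B idx=15 entry=0x3E007 [P=1 RW=1 US=1 PS=0]
  L1: frame=0x3E idx=16 entry=0x40087 [P=1 RW=1 US=1 PS=1]
  ✓ 0x408A2 (huge @L1)  — 2 lookups
#1 VA=0x886C000093F (r,kernel):
  L0: frame=0x3B idx=17 entry=0x44007 [P=1 RW=1 US=1 PS=0]
  L1: frame=0x44 idx=27 entry=0x45087 [P=1 RW=1 US=1 PS=1]
  ✓ 0x4593F (huge @L1)  — 2 lookups

TLB: [["0x78400000", "0x40"], ["0x886C0000", "0x45"]]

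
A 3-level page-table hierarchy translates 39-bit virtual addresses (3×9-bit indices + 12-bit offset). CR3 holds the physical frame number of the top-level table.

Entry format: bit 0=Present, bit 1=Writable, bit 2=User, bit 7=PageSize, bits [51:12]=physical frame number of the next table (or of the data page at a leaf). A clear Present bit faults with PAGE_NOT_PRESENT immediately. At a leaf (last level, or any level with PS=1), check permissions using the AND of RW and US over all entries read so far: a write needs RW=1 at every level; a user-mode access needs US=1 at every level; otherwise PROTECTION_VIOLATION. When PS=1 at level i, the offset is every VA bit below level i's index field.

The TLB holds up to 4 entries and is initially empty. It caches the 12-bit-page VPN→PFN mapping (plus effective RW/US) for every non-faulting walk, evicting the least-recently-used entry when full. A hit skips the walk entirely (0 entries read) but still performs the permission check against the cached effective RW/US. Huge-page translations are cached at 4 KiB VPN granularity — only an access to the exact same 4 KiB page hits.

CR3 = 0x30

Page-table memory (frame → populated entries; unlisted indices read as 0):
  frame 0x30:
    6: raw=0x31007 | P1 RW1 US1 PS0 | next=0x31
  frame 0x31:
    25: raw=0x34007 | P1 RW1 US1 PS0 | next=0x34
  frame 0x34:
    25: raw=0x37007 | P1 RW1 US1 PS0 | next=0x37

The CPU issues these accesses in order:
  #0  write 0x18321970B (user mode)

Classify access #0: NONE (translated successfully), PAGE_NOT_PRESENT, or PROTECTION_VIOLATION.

Trace:
#0 VA=0x18321970B (w,user):
  L0: frame=0x30 idx=6 entry=0x31007 [P=1 RW=1 US=1 PS=0]
  L1: frame=0x31 idx=25 entry=0x34007 [P=1 RW=1 US=1 PS=0]
  L2: frame=0x34 idx=25 entry=0x37007 [P=1 RW=1 US=1 PS=0]
  ⇒ phys 0x3770B  [3 reads]

Access #0 fault: NONE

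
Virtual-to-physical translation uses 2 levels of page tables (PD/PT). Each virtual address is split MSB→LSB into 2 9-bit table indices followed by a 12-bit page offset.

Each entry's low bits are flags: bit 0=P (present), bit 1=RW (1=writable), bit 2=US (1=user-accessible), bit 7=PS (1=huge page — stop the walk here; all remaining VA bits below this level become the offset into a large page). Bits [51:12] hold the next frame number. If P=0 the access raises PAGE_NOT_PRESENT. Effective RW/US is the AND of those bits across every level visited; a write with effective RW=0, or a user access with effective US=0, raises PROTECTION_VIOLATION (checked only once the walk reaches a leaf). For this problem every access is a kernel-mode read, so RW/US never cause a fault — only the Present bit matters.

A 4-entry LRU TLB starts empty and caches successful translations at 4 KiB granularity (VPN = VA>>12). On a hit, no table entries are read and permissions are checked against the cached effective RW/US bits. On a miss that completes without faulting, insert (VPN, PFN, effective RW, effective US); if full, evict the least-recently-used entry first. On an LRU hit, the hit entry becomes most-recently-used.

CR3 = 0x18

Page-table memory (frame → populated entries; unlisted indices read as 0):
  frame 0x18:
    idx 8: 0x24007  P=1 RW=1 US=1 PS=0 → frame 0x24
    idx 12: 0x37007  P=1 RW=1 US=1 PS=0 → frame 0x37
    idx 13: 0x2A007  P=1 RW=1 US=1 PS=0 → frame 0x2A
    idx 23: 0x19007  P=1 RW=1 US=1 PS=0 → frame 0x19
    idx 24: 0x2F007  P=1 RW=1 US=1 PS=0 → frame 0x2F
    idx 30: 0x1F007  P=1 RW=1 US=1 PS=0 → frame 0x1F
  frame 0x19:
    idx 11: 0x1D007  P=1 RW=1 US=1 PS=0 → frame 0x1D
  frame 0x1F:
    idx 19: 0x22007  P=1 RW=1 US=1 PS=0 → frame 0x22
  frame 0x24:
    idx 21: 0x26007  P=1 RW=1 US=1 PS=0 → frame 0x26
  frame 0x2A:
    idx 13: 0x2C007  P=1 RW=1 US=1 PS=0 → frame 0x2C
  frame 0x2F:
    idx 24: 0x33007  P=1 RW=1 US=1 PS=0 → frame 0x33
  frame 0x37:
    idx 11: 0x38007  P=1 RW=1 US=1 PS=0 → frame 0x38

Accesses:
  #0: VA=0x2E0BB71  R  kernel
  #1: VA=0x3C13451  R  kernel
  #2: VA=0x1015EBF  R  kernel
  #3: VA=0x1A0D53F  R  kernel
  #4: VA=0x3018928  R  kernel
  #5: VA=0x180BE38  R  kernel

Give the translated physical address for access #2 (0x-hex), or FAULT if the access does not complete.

Per-access translation:
#0 VA=0x2E0BB71 (r,kernel):
  L0 @0x18[23] → 0x19007  P=1,RW=1,US=1,PS=0
  L1 @0x19[11] → 0x1D007  P=1,RW=1,US=1,PS=0
  ✓ 0x1DB71  — 2 lookups
#1 VA=0x3C13451 (r,kernel):
  L0 @0x18[30] → 0x1F007  P=1,RW=1,US=1,PS=0
  L1 @0x1F[19] → 0x22007  P=1,RW=1,US=1,PS=0
  ✓ 0x22451  — 2 lookups
#2 VA=0x1015EBF (r,kernel):
  L0 @0x18[8] → 0x24007  P=1,RW=1,US=1,PS=0
  L1 @0x24[21] → 0x26007  P=1,RW=1,US=1,PS=0
  ✓ 0x26EBF  — 2 lookups
#3 VA=0x1A0D53F (r,kernel):
  L0 @0x18[13] → 0x2A007  P=1,RW=1,US=1,PS=0
  L1 @0x2A[13] → 0x2C007  P=1,RW=1,US=1,PS=0
  ✓ 0x2C53F  — 2 lookups
#4 VA=0x3018928 (r,kernel):
  L0 @0x18[24] → 0x2F007  P=1,RW=1,US=1,PS=0
  L1 @0x2F[24] → 0x33007  P=1,RW=1,US=1,PS=0
  ✓ 0x33928  — 2 lookups
#5 VA=0x180BE38 (r,kernel):
  L0 @0x18[12] → 0x37007  P=1,RW=1,US=1,PS=0
  L1 @0x37[11] → 0x38007  P=1,RW=1,US=1,PS=0
  ✓ 0x38E38  — 2 lookups

Access #2 PA: 0x26EBF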